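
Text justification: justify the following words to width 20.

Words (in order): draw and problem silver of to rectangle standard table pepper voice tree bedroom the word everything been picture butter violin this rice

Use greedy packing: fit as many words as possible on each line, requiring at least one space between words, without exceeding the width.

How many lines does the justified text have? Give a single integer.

Answer: 8

Derivation:
Line 1: ['draw', 'and', 'problem'] (min_width=16, slack=4)
Line 2: ['silver', 'of', 'to'] (min_width=12, slack=8)
Line 3: ['rectangle', 'standard'] (min_width=18, slack=2)
Line 4: ['table', 'pepper', 'voice'] (min_width=18, slack=2)
Line 5: ['tree', 'bedroom', 'the'] (min_width=16, slack=4)
Line 6: ['word', 'everything', 'been'] (min_width=20, slack=0)
Line 7: ['picture', 'butter'] (min_width=14, slack=6)
Line 8: ['violin', 'this', 'rice'] (min_width=16, slack=4)
Total lines: 8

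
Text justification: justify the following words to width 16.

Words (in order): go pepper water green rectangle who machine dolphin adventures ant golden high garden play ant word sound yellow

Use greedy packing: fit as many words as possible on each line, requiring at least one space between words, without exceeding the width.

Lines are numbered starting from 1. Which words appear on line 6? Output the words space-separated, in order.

Line 1: ['go', 'pepper', 'water'] (min_width=15, slack=1)
Line 2: ['green', 'rectangle'] (min_width=15, slack=1)
Line 3: ['who', 'machine'] (min_width=11, slack=5)
Line 4: ['dolphin'] (min_width=7, slack=9)
Line 5: ['adventures', 'ant'] (min_width=14, slack=2)
Line 6: ['golden', 'high'] (min_width=11, slack=5)
Line 7: ['garden', 'play', 'ant'] (min_width=15, slack=1)
Line 8: ['word', 'sound'] (min_width=10, slack=6)
Line 9: ['yellow'] (min_width=6, slack=10)

Answer: golden high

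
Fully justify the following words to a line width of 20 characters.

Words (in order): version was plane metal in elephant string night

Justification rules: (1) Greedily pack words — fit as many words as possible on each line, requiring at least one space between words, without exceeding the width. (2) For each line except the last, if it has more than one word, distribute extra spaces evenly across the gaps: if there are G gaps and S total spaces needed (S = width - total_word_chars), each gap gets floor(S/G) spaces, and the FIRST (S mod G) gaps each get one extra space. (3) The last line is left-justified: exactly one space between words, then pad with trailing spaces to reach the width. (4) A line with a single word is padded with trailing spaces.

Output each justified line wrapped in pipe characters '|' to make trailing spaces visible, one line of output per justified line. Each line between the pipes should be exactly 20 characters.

Line 1: ['version', 'was', 'plane'] (min_width=17, slack=3)
Line 2: ['metal', 'in', 'elephant'] (min_width=17, slack=3)
Line 3: ['string', 'night'] (min_width=12, slack=8)

Answer: |version   was  plane|
|metal   in  elephant|
|string night        |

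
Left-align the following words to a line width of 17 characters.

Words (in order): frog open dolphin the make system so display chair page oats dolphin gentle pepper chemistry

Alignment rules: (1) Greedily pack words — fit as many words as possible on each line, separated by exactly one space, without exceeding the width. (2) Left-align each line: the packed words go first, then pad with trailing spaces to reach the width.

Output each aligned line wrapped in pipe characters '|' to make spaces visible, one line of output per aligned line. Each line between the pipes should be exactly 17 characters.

Answer: |frog open dolphin|
|the make system  |
|so display chair |
|page oats dolphin|
|gentle pepper    |
|chemistry        |

Derivation:
Line 1: ['frog', 'open', 'dolphin'] (min_width=17, slack=0)
Line 2: ['the', 'make', 'system'] (min_width=15, slack=2)
Line 3: ['so', 'display', 'chair'] (min_width=16, slack=1)
Line 4: ['page', 'oats', 'dolphin'] (min_width=17, slack=0)
Line 5: ['gentle', 'pepper'] (min_width=13, slack=4)
Line 6: ['chemistry'] (min_width=9, slack=8)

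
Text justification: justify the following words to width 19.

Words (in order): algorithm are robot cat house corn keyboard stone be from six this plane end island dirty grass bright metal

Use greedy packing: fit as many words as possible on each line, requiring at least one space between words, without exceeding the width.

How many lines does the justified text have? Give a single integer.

Answer: 6

Derivation:
Line 1: ['algorithm', 'are', 'robot'] (min_width=19, slack=0)
Line 2: ['cat', 'house', 'corn'] (min_width=14, slack=5)
Line 3: ['keyboard', 'stone', 'be'] (min_width=17, slack=2)
Line 4: ['from', 'six', 'this', 'plane'] (min_width=19, slack=0)
Line 5: ['end', 'island', 'dirty'] (min_width=16, slack=3)
Line 6: ['grass', 'bright', 'metal'] (min_width=18, slack=1)
Total lines: 6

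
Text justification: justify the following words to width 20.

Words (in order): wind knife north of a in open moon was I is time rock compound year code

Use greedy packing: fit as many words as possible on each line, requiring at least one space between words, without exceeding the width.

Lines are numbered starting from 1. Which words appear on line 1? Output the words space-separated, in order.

Answer: wind knife north of

Derivation:
Line 1: ['wind', 'knife', 'north', 'of'] (min_width=19, slack=1)
Line 2: ['a', 'in', 'open', 'moon', 'was', 'I'] (min_width=20, slack=0)
Line 3: ['is', 'time', 'rock'] (min_width=12, slack=8)
Line 4: ['compound', 'year', 'code'] (min_width=18, slack=2)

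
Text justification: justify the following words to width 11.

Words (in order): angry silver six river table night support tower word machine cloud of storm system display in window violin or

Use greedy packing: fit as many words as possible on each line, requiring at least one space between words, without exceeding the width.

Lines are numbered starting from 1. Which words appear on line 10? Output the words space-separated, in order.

Answer: system

Derivation:
Line 1: ['angry'] (min_width=5, slack=6)
Line 2: ['silver', 'six'] (min_width=10, slack=1)
Line 3: ['river', 'table'] (min_width=11, slack=0)
Line 4: ['night'] (min_width=5, slack=6)
Line 5: ['support'] (min_width=7, slack=4)
Line 6: ['tower', 'word'] (min_width=10, slack=1)
Line 7: ['machine'] (min_width=7, slack=4)
Line 8: ['cloud', 'of'] (min_width=8, slack=3)
Line 9: ['storm'] (min_width=5, slack=6)
Line 10: ['system'] (min_width=6, slack=5)
Line 11: ['display', 'in'] (min_width=10, slack=1)
Line 12: ['window'] (min_width=6, slack=5)
Line 13: ['violin', 'or'] (min_width=9, slack=2)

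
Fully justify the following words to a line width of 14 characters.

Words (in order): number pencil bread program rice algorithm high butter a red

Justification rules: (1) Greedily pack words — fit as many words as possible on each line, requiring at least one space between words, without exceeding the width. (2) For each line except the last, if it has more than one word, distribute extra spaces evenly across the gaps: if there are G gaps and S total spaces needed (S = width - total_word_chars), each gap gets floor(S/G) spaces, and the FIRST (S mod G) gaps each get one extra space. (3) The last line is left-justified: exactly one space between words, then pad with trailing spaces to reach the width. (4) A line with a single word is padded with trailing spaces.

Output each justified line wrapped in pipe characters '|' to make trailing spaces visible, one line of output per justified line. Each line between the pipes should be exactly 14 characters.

Answer: |number  pencil|
|bread  program|
|rice algorithm|
|high  butter a|
|red           |

Derivation:
Line 1: ['number', 'pencil'] (min_width=13, slack=1)
Line 2: ['bread', 'program'] (min_width=13, slack=1)
Line 3: ['rice', 'algorithm'] (min_width=14, slack=0)
Line 4: ['high', 'butter', 'a'] (min_width=13, slack=1)
Line 5: ['red'] (min_width=3, slack=11)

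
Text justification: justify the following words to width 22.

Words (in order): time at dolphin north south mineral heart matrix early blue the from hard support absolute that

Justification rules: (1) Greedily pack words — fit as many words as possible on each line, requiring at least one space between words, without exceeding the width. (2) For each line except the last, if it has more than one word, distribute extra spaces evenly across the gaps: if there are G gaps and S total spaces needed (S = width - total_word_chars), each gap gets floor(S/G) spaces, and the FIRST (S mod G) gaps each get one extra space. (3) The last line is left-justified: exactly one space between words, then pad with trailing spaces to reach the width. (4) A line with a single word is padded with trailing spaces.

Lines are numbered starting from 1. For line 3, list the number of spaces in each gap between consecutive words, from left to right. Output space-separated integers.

Line 1: ['time', 'at', 'dolphin', 'north'] (min_width=21, slack=1)
Line 2: ['south', 'mineral', 'heart'] (min_width=19, slack=3)
Line 3: ['matrix', 'early', 'blue', 'the'] (min_width=21, slack=1)
Line 4: ['from', 'hard', 'support'] (min_width=17, slack=5)
Line 5: ['absolute', 'that'] (min_width=13, slack=9)

Answer: 2 1 1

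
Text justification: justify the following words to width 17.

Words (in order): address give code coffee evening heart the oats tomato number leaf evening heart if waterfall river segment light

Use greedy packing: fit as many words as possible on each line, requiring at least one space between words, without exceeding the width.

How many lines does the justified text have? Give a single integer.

Answer: 8

Derivation:
Line 1: ['address', 'give', 'code'] (min_width=17, slack=0)
Line 2: ['coffee', 'evening'] (min_width=14, slack=3)
Line 3: ['heart', 'the', 'oats'] (min_width=14, slack=3)
Line 4: ['tomato', 'number'] (min_width=13, slack=4)
Line 5: ['leaf', 'evening'] (min_width=12, slack=5)
Line 6: ['heart', 'if'] (min_width=8, slack=9)
Line 7: ['waterfall', 'river'] (min_width=15, slack=2)
Line 8: ['segment', 'light'] (min_width=13, slack=4)
Total lines: 8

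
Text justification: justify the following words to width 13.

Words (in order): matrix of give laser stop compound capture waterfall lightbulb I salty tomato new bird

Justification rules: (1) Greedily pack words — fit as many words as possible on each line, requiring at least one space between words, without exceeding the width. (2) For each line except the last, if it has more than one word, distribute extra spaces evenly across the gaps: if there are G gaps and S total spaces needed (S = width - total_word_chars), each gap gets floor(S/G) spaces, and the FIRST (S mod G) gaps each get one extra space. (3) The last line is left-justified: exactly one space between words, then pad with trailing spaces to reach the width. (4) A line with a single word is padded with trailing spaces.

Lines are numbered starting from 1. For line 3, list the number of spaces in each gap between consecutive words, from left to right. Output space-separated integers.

Answer: 1

Derivation:
Line 1: ['matrix', 'of'] (min_width=9, slack=4)
Line 2: ['give', 'laser'] (min_width=10, slack=3)
Line 3: ['stop', 'compound'] (min_width=13, slack=0)
Line 4: ['capture'] (min_width=7, slack=6)
Line 5: ['waterfall'] (min_width=9, slack=4)
Line 6: ['lightbulb', 'I'] (min_width=11, slack=2)
Line 7: ['salty', 'tomato'] (min_width=12, slack=1)
Line 8: ['new', 'bird'] (min_width=8, slack=5)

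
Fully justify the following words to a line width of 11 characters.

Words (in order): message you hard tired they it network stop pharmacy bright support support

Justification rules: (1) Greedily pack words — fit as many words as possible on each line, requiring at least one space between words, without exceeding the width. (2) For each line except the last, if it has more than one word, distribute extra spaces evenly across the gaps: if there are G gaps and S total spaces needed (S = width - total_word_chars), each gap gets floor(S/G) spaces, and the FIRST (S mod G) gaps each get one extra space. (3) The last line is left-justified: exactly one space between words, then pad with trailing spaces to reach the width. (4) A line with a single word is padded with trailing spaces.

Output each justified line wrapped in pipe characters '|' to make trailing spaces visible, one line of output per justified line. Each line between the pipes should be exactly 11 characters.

Line 1: ['message', 'you'] (min_width=11, slack=0)
Line 2: ['hard', 'tired'] (min_width=10, slack=1)
Line 3: ['they', 'it'] (min_width=7, slack=4)
Line 4: ['network'] (min_width=7, slack=4)
Line 5: ['stop'] (min_width=4, slack=7)
Line 6: ['pharmacy'] (min_width=8, slack=3)
Line 7: ['bright'] (min_width=6, slack=5)
Line 8: ['support'] (min_width=7, slack=4)
Line 9: ['support'] (min_width=7, slack=4)

Answer: |message you|
|hard  tired|
|they     it|
|network    |
|stop       |
|pharmacy   |
|bright     |
|support    |
|support    |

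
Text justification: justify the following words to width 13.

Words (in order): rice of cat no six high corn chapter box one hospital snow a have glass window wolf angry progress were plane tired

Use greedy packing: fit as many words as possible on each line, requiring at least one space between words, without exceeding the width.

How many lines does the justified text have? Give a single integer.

Line 1: ['rice', 'of', 'cat'] (min_width=11, slack=2)
Line 2: ['no', 'six', 'high'] (min_width=11, slack=2)
Line 3: ['corn', 'chapter'] (min_width=12, slack=1)
Line 4: ['box', 'one'] (min_width=7, slack=6)
Line 5: ['hospital', 'snow'] (min_width=13, slack=0)
Line 6: ['a', 'have', 'glass'] (min_width=12, slack=1)
Line 7: ['window', 'wolf'] (min_width=11, slack=2)
Line 8: ['angry'] (min_width=5, slack=8)
Line 9: ['progress', 'were'] (min_width=13, slack=0)
Line 10: ['plane', 'tired'] (min_width=11, slack=2)
Total lines: 10

Answer: 10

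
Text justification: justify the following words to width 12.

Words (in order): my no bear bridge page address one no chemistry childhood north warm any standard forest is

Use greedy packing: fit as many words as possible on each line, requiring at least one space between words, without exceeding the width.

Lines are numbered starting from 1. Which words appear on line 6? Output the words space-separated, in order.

Answer: north warm

Derivation:
Line 1: ['my', 'no', 'bear'] (min_width=10, slack=2)
Line 2: ['bridge', 'page'] (min_width=11, slack=1)
Line 3: ['address', 'one'] (min_width=11, slack=1)
Line 4: ['no', 'chemistry'] (min_width=12, slack=0)
Line 5: ['childhood'] (min_width=9, slack=3)
Line 6: ['north', 'warm'] (min_width=10, slack=2)
Line 7: ['any', 'standard'] (min_width=12, slack=0)
Line 8: ['forest', 'is'] (min_width=9, slack=3)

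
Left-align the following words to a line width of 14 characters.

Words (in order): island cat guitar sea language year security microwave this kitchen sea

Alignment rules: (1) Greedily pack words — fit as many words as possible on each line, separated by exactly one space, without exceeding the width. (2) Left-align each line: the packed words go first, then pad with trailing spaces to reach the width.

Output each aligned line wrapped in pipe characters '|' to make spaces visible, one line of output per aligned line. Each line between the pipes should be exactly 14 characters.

Answer: |island cat    |
|guitar sea    |
|language year |
|security      |
|microwave this|
|kitchen sea   |

Derivation:
Line 1: ['island', 'cat'] (min_width=10, slack=4)
Line 2: ['guitar', 'sea'] (min_width=10, slack=4)
Line 3: ['language', 'year'] (min_width=13, slack=1)
Line 4: ['security'] (min_width=8, slack=6)
Line 5: ['microwave', 'this'] (min_width=14, slack=0)
Line 6: ['kitchen', 'sea'] (min_width=11, slack=3)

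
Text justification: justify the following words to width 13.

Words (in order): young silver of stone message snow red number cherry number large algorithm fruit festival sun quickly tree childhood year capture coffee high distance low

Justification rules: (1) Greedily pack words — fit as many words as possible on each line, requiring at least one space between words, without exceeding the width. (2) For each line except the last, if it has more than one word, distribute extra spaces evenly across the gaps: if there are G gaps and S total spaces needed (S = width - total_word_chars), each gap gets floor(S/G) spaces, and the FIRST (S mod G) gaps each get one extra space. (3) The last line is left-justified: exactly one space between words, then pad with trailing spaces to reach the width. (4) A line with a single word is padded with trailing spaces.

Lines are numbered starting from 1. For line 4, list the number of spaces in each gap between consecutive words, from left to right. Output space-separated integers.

Answer: 4

Derivation:
Line 1: ['young', 'silver'] (min_width=12, slack=1)
Line 2: ['of', 'stone'] (min_width=8, slack=5)
Line 3: ['message', 'snow'] (min_width=12, slack=1)
Line 4: ['red', 'number'] (min_width=10, slack=3)
Line 5: ['cherry', 'number'] (min_width=13, slack=0)
Line 6: ['large'] (min_width=5, slack=8)
Line 7: ['algorithm'] (min_width=9, slack=4)
Line 8: ['fruit'] (min_width=5, slack=8)
Line 9: ['festival', 'sun'] (min_width=12, slack=1)
Line 10: ['quickly', 'tree'] (min_width=12, slack=1)
Line 11: ['childhood'] (min_width=9, slack=4)
Line 12: ['year', 'capture'] (min_width=12, slack=1)
Line 13: ['coffee', 'high'] (min_width=11, slack=2)
Line 14: ['distance', 'low'] (min_width=12, slack=1)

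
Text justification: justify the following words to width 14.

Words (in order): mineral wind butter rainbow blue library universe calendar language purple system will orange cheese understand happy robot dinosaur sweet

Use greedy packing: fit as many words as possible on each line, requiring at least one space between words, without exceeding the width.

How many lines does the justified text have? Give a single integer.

Line 1: ['mineral', 'wind'] (min_width=12, slack=2)
Line 2: ['butter', 'rainbow'] (min_width=14, slack=0)
Line 3: ['blue', 'library'] (min_width=12, slack=2)
Line 4: ['universe'] (min_width=8, slack=6)
Line 5: ['calendar'] (min_width=8, slack=6)
Line 6: ['language'] (min_width=8, slack=6)
Line 7: ['purple', 'system'] (min_width=13, slack=1)
Line 8: ['will', 'orange'] (min_width=11, slack=3)
Line 9: ['cheese'] (min_width=6, slack=8)
Line 10: ['understand'] (min_width=10, slack=4)
Line 11: ['happy', 'robot'] (min_width=11, slack=3)
Line 12: ['dinosaur', 'sweet'] (min_width=14, slack=0)
Total lines: 12

Answer: 12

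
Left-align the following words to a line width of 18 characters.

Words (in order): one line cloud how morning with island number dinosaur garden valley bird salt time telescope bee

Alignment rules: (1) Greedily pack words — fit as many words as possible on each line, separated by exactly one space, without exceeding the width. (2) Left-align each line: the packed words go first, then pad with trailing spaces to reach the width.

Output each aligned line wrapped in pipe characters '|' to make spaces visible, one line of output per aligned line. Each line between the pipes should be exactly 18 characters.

Answer: |one line cloud how|
|morning with      |
|island number     |
|dinosaur garden   |
|valley bird salt  |
|time telescope bee|

Derivation:
Line 1: ['one', 'line', 'cloud', 'how'] (min_width=18, slack=0)
Line 2: ['morning', 'with'] (min_width=12, slack=6)
Line 3: ['island', 'number'] (min_width=13, slack=5)
Line 4: ['dinosaur', 'garden'] (min_width=15, slack=3)
Line 5: ['valley', 'bird', 'salt'] (min_width=16, slack=2)
Line 6: ['time', 'telescope', 'bee'] (min_width=18, slack=0)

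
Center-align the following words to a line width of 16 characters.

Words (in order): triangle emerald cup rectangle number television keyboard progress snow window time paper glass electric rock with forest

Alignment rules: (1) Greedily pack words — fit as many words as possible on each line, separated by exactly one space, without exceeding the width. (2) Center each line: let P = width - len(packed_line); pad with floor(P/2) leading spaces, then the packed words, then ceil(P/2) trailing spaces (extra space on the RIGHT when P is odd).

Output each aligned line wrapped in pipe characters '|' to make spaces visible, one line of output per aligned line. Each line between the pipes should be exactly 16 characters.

Line 1: ['triangle', 'emerald'] (min_width=16, slack=0)
Line 2: ['cup', 'rectangle'] (min_width=13, slack=3)
Line 3: ['number'] (min_width=6, slack=10)
Line 4: ['television'] (min_width=10, slack=6)
Line 5: ['keyboard'] (min_width=8, slack=8)
Line 6: ['progress', 'snow'] (min_width=13, slack=3)
Line 7: ['window', 'time'] (min_width=11, slack=5)
Line 8: ['paper', 'glass'] (min_width=11, slack=5)
Line 9: ['electric', 'rock'] (min_width=13, slack=3)
Line 10: ['with', 'forest'] (min_width=11, slack=5)

Answer: |triangle emerald|
| cup rectangle  |
|     number     |
|   television   |
|    keyboard    |
| progress snow  |
|  window time   |
|  paper glass   |
| electric rock  |
|  with forest   |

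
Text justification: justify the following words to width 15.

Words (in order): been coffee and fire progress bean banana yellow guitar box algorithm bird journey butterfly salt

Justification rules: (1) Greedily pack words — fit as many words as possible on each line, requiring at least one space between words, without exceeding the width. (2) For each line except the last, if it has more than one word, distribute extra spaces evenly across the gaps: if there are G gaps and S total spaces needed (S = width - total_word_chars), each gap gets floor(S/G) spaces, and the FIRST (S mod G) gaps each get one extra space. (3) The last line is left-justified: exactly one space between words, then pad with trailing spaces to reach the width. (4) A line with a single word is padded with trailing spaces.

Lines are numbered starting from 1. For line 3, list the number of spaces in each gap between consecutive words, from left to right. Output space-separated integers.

Answer: 5

Derivation:
Line 1: ['been', 'coffee', 'and'] (min_width=15, slack=0)
Line 2: ['fire', 'progress'] (min_width=13, slack=2)
Line 3: ['bean', 'banana'] (min_width=11, slack=4)
Line 4: ['yellow', 'guitar'] (min_width=13, slack=2)
Line 5: ['box', 'algorithm'] (min_width=13, slack=2)
Line 6: ['bird', 'journey'] (min_width=12, slack=3)
Line 7: ['butterfly', 'salt'] (min_width=14, slack=1)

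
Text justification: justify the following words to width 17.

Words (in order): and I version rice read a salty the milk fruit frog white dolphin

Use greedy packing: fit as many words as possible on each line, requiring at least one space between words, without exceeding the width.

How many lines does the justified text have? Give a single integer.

Answer: 5

Derivation:
Line 1: ['and', 'I', 'version'] (min_width=13, slack=4)
Line 2: ['rice', 'read', 'a', 'salty'] (min_width=17, slack=0)
Line 3: ['the', 'milk', 'fruit'] (min_width=14, slack=3)
Line 4: ['frog', 'white'] (min_width=10, slack=7)
Line 5: ['dolphin'] (min_width=7, slack=10)
Total lines: 5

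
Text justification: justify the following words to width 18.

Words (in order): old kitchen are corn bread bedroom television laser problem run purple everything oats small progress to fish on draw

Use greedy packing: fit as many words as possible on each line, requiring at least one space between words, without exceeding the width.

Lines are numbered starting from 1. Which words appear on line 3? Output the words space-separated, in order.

Answer: television laser

Derivation:
Line 1: ['old', 'kitchen', 'are'] (min_width=15, slack=3)
Line 2: ['corn', 'bread', 'bedroom'] (min_width=18, slack=0)
Line 3: ['television', 'laser'] (min_width=16, slack=2)
Line 4: ['problem', 'run', 'purple'] (min_width=18, slack=0)
Line 5: ['everything', 'oats'] (min_width=15, slack=3)
Line 6: ['small', 'progress', 'to'] (min_width=17, slack=1)
Line 7: ['fish', 'on', 'draw'] (min_width=12, slack=6)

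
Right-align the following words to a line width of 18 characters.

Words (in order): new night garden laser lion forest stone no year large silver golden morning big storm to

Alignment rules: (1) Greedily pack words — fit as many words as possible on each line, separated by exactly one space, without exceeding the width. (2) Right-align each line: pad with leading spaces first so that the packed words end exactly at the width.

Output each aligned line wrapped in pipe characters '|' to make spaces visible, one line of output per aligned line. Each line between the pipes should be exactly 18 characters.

Answer: |  new night garden|
| laser lion forest|
|     stone no year|
|      large silver|
|golden morning big|
|          storm to|

Derivation:
Line 1: ['new', 'night', 'garden'] (min_width=16, slack=2)
Line 2: ['laser', 'lion', 'forest'] (min_width=17, slack=1)
Line 3: ['stone', 'no', 'year'] (min_width=13, slack=5)
Line 4: ['large', 'silver'] (min_width=12, slack=6)
Line 5: ['golden', 'morning', 'big'] (min_width=18, slack=0)
Line 6: ['storm', 'to'] (min_width=8, slack=10)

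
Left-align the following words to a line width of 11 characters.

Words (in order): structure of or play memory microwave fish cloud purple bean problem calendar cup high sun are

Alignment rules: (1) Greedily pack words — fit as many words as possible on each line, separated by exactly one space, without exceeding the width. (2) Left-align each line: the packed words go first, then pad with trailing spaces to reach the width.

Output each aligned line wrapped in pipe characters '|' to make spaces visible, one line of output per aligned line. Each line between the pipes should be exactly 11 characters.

Answer: |structure  |
|of or play |
|memory     |
|microwave  |
|fish cloud |
|purple bean|
|problem    |
|calendar   |
|cup high   |
|sun are    |

Derivation:
Line 1: ['structure'] (min_width=9, slack=2)
Line 2: ['of', 'or', 'play'] (min_width=10, slack=1)
Line 3: ['memory'] (min_width=6, slack=5)
Line 4: ['microwave'] (min_width=9, slack=2)
Line 5: ['fish', 'cloud'] (min_width=10, slack=1)
Line 6: ['purple', 'bean'] (min_width=11, slack=0)
Line 7: ['problem'] (min_width=7, slack=4)
Line 8: ['calendar'] (min_width=8, slack=3)
Line 9: ['cup', 'high'] (min_width=8, slack=3)
Line 10: ['sun', 'are'] (min_width=7, slack=4)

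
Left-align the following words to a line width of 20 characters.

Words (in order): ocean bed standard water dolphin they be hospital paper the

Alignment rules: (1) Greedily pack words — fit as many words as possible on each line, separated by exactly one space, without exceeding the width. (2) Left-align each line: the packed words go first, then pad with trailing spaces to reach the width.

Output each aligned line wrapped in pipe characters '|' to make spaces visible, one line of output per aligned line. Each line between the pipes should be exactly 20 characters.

Line 1: ['ocean', 'bed', 'standard'] (min_width=18, slack=2)
Line 2: ['water', 'dolphin', 'they'] (min_width=18, slack=2)
Line 3: ['be', 'hospital', 'paper'] (min_width=17, slack=3)
Line 4: ['the'] (min_width=3, slack=17)

Answer: |ocean bed standard  |
|water dolphin they  |
|be hospital paper   |
|the                 |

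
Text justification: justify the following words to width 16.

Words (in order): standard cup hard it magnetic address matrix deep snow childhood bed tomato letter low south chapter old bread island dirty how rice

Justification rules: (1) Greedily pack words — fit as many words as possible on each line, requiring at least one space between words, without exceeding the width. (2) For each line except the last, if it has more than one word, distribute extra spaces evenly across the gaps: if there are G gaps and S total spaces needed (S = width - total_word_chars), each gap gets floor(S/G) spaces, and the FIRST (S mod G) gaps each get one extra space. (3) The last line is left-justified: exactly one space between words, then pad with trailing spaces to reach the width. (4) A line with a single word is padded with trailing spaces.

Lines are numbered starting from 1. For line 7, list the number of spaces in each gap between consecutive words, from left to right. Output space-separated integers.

Line 1: ['standard', 'cup'] (min_width=12, slack=4)
Line 2: ['hard', 'it', 'magnetic'] (min_width=16, slack=0)
Line 3: ['address', 'matrix'] (min_width=14, slack=2)
Line 4: ['deep', 'snow'] (min_width=9, slack=7)
Line 5: ['childhood', 'bed'] (min_width=13, slack=3)
Line 6: ['tomato', 'letter'] (min_width=13, slack=3)
Line 7: ['low', 'south'] (min_width=9, slack=7)
Line 8: ['chapter', 'old'] (min_width=11, slack=5)
Line 9: ['bread', 'island'] (min_width=12, slack=4)
Line 10: ['dirty', 'how', 'rice'] (min_width=14, slack=2)

Answer: 8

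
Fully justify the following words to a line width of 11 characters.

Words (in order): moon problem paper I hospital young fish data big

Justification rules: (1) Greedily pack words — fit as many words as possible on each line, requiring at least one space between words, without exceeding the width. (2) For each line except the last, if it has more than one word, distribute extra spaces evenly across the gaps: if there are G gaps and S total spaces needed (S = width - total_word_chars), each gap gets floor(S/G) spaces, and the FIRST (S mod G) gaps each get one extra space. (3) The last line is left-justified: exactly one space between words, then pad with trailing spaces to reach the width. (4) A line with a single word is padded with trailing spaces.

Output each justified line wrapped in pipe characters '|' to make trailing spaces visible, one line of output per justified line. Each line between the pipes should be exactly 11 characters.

Line 1: ['moon'] (min_width=4, slack=7)
Line 2: ['problem'] (min_width=7, slack=4)
Line 3: ['paper', 'I'] (min_width=7, slack=4)
Line 4: ['hospital'] (min_width=8, slack=3)
Line 5: ['young', 'fish'] (min_width=10, slack=1)
Line 6: ['data', 'big'] (min_width=8, slack=3)

Answer: |moon       |
|problem    |
|paper     I|
|hospital   |
|young  fish|
|data big   |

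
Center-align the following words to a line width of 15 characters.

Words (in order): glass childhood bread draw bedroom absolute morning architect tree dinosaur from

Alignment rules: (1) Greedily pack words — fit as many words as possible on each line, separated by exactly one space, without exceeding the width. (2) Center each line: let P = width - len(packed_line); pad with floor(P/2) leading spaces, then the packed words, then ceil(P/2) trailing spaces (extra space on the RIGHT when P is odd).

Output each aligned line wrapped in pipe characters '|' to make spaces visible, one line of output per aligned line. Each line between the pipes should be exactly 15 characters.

Answer: |glass childhood|
|  bread draw   |
|    bedroom    |
|   absolute    |
|    morning    |
|architect tree |
| dinosaur from |

Derivation:
Line 1: ['glass', 'childhood'] (min_width=15, slack=0)
Line 2: ['bread', 'draw'] (min_width=10, slack=5)
Line 3: ['bedroom'] (min_width=7, slack=8)
Line 4: ['absolute'] (min_width=8, slack=7)
Line 5: ['morning'] (min_width=7, slack=8)
Line 6: ['architect', 'tree'] (min_width=14, slack=1)
Line 7: ['dinosaur', 'from'] (min_width=13, slack=2)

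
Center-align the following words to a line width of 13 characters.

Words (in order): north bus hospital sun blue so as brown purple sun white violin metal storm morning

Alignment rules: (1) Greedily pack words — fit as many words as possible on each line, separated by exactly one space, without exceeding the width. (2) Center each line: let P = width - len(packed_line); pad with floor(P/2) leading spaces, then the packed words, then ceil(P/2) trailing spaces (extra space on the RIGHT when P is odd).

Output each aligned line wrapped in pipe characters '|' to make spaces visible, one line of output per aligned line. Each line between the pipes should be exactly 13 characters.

Answer: |  north bus  |
|hospital sun |
| blue so as  |
|brown purple |
|  sun white  |
|violin metal |
|storm morning|

Derivation:
Line 1: ['north', 'bus'] (min_width=9, slack=4)
Line 2: ['hospital', 'sun'] (min_width=12, slack=1)
Line 3: ['blue', 'so', 'as'] (min_width=10, slack=3)
Line 4: ['brown', 'purple'] (min_width=12, slack=1)
Line 5: ['sun', 'white'] (min_width=9, slack=4)
Line 6: ['violin', 'metal'] (min_width=12, slack=1)
Line 7: ['storm', 'morning'] (min_width=13, slack=0)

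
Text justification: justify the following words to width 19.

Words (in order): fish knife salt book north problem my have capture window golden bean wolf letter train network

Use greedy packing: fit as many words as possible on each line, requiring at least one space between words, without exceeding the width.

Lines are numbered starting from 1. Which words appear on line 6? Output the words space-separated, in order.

Line 1: ['fish', 'knife', 'salt'] (min_width=15, slack=4)
Line 2: ['book', 'north', 'problem'] (min_width=18, slack=1)
Line 3: ['my', 'have', 'capture'] (min_width=15, slack=4)
Line 4: ['window', 'golden', 'bean'] (min_width=18, slack=1)
Line 5: ['wolf', 'letter', 'train'] (min_width=17, slack=2)
Line 6: ['network'] (min_width=7, slack=12)

Answer: network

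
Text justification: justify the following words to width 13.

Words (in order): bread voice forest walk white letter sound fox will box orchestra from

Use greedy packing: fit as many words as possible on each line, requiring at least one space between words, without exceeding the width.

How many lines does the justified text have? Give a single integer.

Line 1: ['bread', 'voice'] (min_width=11, slack=2)
Line 2: ['forest', 'walk'] (min_width=11, slack=2)
Line 3: ['white', 'letter'] (min_width=12, slack=1)
Line 4: ['sound', 'fox'] (min_width=9, slack=4)
Line 5: ['will', 'box'] (min_width=8, slack=5)
Line 6: ['orchestra'] (min_width=9, slack=4)
Line 7: ['from'] (min_width=4, slack=9)
Total lines: 7

Answer: 7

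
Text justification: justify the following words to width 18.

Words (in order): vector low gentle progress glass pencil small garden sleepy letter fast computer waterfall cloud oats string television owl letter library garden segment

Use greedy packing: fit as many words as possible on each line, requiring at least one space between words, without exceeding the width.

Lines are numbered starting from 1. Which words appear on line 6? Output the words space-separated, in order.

Line 1: ['vector', 'low', 'gentle'] (min_width=17, slack=1)
Line 2: ['progress', 'glass'] (min_width=14, slack=4)
Line 3: ['pencil', 'small'] (min_width=12, slack=6)
Line 4: ['garden', 'sleepy'] (min_width=13, slack=5)
Line 5: ['letter', 'fast'] (min_width=11, slack=7)
Line 6: ['computer', 'waterfall'] (min_width=18, slack=0)
Line 7: ['cloud', 'oats', 'string'] (min_width=17, slack=1)
Line 8: ['television', 'owl'] (min_width=14, slack=4)
Line 9: ['letter', 'library'] (min_width=14, slack=4)
Line 10: ['garden', 'segment'] (min_width=14, slack=4)

Answer: computer waterfall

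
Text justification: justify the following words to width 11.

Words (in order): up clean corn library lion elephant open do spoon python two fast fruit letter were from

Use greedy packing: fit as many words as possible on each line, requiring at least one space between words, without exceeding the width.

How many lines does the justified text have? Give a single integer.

Answer: 11

Derivation:
Line 1: ['up', 'clean'] (min_width=8, slack=3)
Line 2: ['corn'] (min_width=4, slack=7)
Line 3: ['library'] (min_width=7, slack=4)
Line 4: ['lion'] (min_width=4, slack=7)
Line 5: ['elephant'] (min_width=8, slack=3)
Line 6: ['open', 'do'] (min_width=7, slack=4)
Line 7: ['spoon'] (min_width=5, slack=6)
Line 8: ['python', 'two'] (min_width=10, slack=1)
Line 9: ['fast', 'fruit'] (min_width=10, slack=1)
Line 10: ['letter', 'were'] (min_width=11, slack=0)
Line 11: ['from'] (min_width=4, slack=7)
Total lines: 11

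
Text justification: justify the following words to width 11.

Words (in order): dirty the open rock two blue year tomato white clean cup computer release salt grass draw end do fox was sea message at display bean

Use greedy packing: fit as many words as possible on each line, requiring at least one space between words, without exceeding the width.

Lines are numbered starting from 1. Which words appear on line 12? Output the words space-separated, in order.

Answer: message at

Derivation:
Line 1: ['dirty', 'the'] (min_width=9, slack=2)
Line 2: ['open', 'rock'] (min_width=9, slack=2)
Line 3: ['two', 'blue'] (min_width=8, slack=3)
Line 4: ['year', 'tomato'] (min_width=11, slack=0)
Line 5: ['white', 'clean'] (min_width=11, slack=0)
Line 6: ['cup'] (min_width=3, slack=8)
Line 7: ['computer'] (min_width=8, slack=3)
Line 8: ['release'] (min_width=7, slack=4)
Line 9: ['salt', 'grass'] (min_width=10, slack=1)
Line 10: ['draw', 'end', 'do'] (min_width=11, slack=0)
Line 11: ['fox', 'was', 'sea'] (min_width=11, slack=0)
Line 12: ['message', 'at'] (min_width=10, slack=1)
Line 13: ['display'] (min_width=7, slack=4)
Line 14: ['bean'] (min_width=4, slack=7)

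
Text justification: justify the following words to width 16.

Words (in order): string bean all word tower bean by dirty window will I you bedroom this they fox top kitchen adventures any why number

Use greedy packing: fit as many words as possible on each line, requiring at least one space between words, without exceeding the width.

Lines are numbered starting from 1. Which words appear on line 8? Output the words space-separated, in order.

Answer: adventures any

Derivation:
Line 1: ['string', 'bean', 'all'] (min_width=15, slack=1)
Line 2: ['word', 'tower', 'bean'] (min_width=15, slack=1)
Line 3: ['by', 'dirty', 'window'] (min_width=15, slack=1)
Line 4: ['will', 'I', 'you'] (min_width=10, slack=6)
Line 5: ['bedroom', 'this'] (min_width=12, slack=4)
Line 6: ['they', 'fox', 'top'] (min_width=12, slack=4)
Line 7: ['kitchen'] (min_width=7, slack=9)
Line 8: ['adventures', 'any'] (min_width=14, slack=2)
Line 9: ['why', 'number'] (min_width=10, slack=6)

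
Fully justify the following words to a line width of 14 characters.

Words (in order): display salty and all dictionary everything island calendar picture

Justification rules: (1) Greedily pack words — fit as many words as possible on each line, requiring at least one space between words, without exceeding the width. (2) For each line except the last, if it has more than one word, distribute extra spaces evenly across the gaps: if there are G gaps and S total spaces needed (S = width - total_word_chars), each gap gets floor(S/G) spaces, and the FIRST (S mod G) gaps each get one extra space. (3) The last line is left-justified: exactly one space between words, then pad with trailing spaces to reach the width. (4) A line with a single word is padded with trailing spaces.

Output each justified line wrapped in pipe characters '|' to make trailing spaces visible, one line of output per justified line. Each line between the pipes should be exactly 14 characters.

Line 1: ['display', 'salty'] (min_width=13, slack=1)
Line 2: ['and', 'all'] (min_width=7, slack=7)
Line 3: ['dictionary'] (min_width=10, slack=4)
Line 4: ['everything'] (min_width=10, slack=4)
Line 5: ['island'] (min_width=6, slack=8)
Line 6: ['calendar'] (min_width=8, slack=6)
Line 7: ['picture'] (min_width=7, slack=7)

Answer: |display  salty|
|and        all|
|dictionary    |
|everything    |
|island        |
|calendar      |
|picture       |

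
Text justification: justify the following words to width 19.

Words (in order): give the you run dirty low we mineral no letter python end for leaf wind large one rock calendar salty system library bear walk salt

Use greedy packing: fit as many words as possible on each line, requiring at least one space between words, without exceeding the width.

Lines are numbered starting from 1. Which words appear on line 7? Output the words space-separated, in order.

Answer: system library bear

Derivation:
Line 1: ['give', 'the', 'you', 'run'] (min_width=16, slack=3)
Line 2: ['dirty', 'low', 'we'] (min_width=12, slack=7)
Line 3: ['mineral', 'no', 'letter'] (min_width=17, slack=2)
Line 4: ['python', 'end', 'for', 'leaf'] (min_width=19, slack=0)
Line 5: ['wind', 'large', 'one', 'rock'] (min_width=19, slack=0)
Line 6: ['calendar', 'salty'] (min_width=14, slack=5)
Line 7: ['system', 'library', 'bear'] (min_width=19, slack=0)
Line 8: ['walk', 'salt'] (min_width=9, slack=10)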